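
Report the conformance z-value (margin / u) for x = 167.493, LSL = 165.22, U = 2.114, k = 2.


u = U / k = 2.114 / 2 = 1.057
margin = |LSL - x| = |165.22 - 167.493| = 2.273
z = margin / u = 2.273 / 1.057
z = 2.1504

2.1504


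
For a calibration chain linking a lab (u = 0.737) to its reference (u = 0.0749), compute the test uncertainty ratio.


TUR = u_lab / u_ref
= 0.737 / 0.0749
= 9.8398

9.8398


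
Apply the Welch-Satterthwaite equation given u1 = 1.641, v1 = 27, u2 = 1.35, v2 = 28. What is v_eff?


uc = sqrt(u1^2 + u2^2) = sqrt(1.641^2 + 1.35^2) = 2.1249426
v_eff = uc^4 / (u1^4/v1 + u2^4/v2)
= 2.1249426^4 / (1.641^4/27 + 1.35^4/28)
= 20.388666 / 0.3872033
v_eff = 52.6562

52.6562


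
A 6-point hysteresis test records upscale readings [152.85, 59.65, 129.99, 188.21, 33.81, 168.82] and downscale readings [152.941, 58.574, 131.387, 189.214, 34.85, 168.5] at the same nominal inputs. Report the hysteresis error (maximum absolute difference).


|152.85 - 152.941| = 0.0910
|59.65 - 58.574| = 1.0760
|129.99 - 131.387| = 1.3970
|188.21 - 189.214| = 1.0040
|33.81 - 34.85| = 1.0400
|168.82 - 168.5| = 0.3200
hysteresis = max(diffs) = 1.3970

1.3970


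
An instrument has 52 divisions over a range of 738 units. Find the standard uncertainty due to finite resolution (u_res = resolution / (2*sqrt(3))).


resolution = range / divisions
resolution = 738 / 52 = 14.192308
u_res = resolution / (2*sqrt(3))
u_res = 14.192308 / 3.4641016
u_res = 4.0970

4.0970


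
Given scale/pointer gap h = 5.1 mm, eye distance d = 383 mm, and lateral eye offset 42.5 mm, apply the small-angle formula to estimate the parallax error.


error = h * offset / d
= 5.1 * 42.5 / 383
= 0.5659

0.5659


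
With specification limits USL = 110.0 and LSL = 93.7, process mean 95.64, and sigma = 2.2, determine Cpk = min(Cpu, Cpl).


Cpu = (USL - mean) / (3*sigma) = (110.0 - 95.64) / (3*2.2) = 2.1758
Cpl = (mean - LSL) / (3*sigma) = (95.64 - 93.7) / (3*2.2) = 0.2939
Cpk = min(Cpu, Cpl) = 0.2939

0.2939


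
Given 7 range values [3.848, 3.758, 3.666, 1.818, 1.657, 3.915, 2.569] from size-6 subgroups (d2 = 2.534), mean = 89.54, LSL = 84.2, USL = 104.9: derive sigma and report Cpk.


R_bar = (3.848 + 3.758 + 3.666 + 1.818 + 1.657 + 3.915 + 2.569) / 7 = 3.033
sigma = R_bar / d2 = 3.033 / 2.534 = 1.1969219
Cp = (USL - LSL)/(6*sigma) = (104.9 - 84.2)/(6*1.1969219) = 2.8824
Cpu = (104.9 - 89.54)/(3*1.1969219) = 4.2776
Cpl = (89.54 - 84.2)/(3*1.1969219) = 1.4871
Cpk = min(Cpu, Cpl) = 1.4871

1.4871


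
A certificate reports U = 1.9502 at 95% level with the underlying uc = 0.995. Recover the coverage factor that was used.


k = U / uc
k = 1.9502 / 0.995
k = 1.96

1.96


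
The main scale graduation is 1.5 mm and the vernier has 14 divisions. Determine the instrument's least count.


LC = MSD / n_div
= 1.5 / 14
= 0.1071

0.1071


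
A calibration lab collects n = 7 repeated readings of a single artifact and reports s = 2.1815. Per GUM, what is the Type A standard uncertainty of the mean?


u_A = s / sqrt(n)
u_A = 2.1815 / sqrt(7)
u_A = 2.1815 / 2.6457513
u_A = 0.8245

0.8245


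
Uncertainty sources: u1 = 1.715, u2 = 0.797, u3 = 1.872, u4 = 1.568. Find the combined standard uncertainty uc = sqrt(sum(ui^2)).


uc = sqrt(1.715^2 + 0.797^2 + 1.872^2 + 1.568^2)
uc = sqrt(9.539442)
uc = 3.0886

3.0886


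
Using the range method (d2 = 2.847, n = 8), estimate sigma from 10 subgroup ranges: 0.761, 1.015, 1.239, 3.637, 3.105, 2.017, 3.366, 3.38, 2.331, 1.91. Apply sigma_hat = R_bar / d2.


R_bar = (0.761 + 1.015 + 1.239 + 3.637 + 3.105 + 2.017 + 3.366 + 3.38 + 2.331 + 1.91) / 10
R_bar = 22.761 / 10 = 2.2761
sigma_hat = R_bar / d2 = 2.2761 / 2.847 = 0.7995

0.7995


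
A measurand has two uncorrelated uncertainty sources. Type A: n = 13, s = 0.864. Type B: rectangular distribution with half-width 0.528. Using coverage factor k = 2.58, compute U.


u_A = s / sqrt(n) = 0.864 / sqrt(13) = 0.23963048
u_B = half_width / sqrt(3) = 0.528 / sqrt(3) = 0.30484094
uc = sqrt(u_A^2 + u_B^2) = sqrt(0.23963048^2 + 0.30484094^2) = 0.38775091
U = k * uc = 2.58 * 0.38775091
U = 1.0004

1.0004


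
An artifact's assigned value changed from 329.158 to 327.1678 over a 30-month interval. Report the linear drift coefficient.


rate = (v2 - v1) / months
= (327.1678 - 329.158) / 30
= -1.9902 / 30
= -0.0663

-0.0663


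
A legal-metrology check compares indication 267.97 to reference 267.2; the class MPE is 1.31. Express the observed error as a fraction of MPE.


e = indication - reference = 267.97 - 267.2 = 0.7700
|e| = 0.7700
ratio = |e| / MPE = 0.7700 / 1.31
ratio = 0.5878

0.5878


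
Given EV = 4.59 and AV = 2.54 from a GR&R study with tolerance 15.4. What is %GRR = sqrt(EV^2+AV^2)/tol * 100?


GRR = sqrt(EV^2 + AV^2) = sqrt(4.59^2 + 2.54^2) = 5.2459222
%GRR = GRR / tol * 100 = 5.2459222 / 15.4 * 100
%GRR = 34.0644

34.0644


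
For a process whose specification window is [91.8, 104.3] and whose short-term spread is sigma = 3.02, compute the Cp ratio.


Cp = (USL - LSL) / (6 * sigma)
= (104.3 - 91.8) / (6 * 3.02)
= 12.5000 / 18.1200
= 0.6898

0.6898


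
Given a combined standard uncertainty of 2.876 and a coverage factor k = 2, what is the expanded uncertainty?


U = k * uc
U = 2 * 2.876
U = 5.7520

5.7520


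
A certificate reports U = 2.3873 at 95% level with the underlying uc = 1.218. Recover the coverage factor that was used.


k = U / uc
k = 2.3873 / 1.218
k = 1.96

1.96


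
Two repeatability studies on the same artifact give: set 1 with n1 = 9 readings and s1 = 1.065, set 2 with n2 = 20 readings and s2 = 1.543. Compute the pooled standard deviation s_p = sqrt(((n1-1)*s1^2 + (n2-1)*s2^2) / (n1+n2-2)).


s_p = sqrt(((n1-1)*s1^2 + (n2-1)*s2^2) / (n1+n2-2))
numerator = (9-1)*1.065^2 + (20-1)*1.543^2 = 9.0738 + 45.236131 = 54.309931
denominator = 9 + 20 - 2 = 27
s_p^2 = 54.309931 / 27 = 2.0114789
s_p = sqrt(2.0114789) = 1.4183

1.4183


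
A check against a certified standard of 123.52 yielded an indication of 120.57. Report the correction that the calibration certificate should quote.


Correction = standard - reading
= 123.52 - 120.57
= 2.9500

2.9500


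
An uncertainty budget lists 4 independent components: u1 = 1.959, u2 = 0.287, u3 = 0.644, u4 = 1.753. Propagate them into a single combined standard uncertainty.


uc = sqrt(1.959^2 + 0.287^2 + 0.644^2 + 1.753^2)
uc = sqrt(7.407795)
uc = 2.7217

2.7217


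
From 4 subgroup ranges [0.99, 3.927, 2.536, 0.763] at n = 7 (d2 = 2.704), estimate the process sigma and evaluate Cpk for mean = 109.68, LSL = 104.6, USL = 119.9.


R_bar = (0.99 + 3.927 + 2.536 + 0.763) / 4 = 2.054
sigma = R_bar / d2 = 2.054 / 2.704 = 0.75961538
Cp = (USL - LSL)/(6*sigma) = (119.9 - 104.6)/(6*0.75961538) = 3.3570
Cpu = (119.9 - 109.68)/(3*0.75961538) = 4.4847
Cpl = (109.68 - 104.6)/(3*0.75961538) = 2.2292
Cpk = min(Cpu, Cpl) = 2.2292

2.2292


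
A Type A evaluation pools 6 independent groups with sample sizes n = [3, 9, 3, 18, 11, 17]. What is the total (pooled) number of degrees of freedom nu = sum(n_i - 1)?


nu = sum_i (n_i - 1)
nu = ((3 - 1) + (9 - 1) + (3 - 1) + (18 - 1) + (11 - 1) + (17 - 1))
nu = 2 + 8 + 2 + 17 + 10 + 16
nu = 55

55


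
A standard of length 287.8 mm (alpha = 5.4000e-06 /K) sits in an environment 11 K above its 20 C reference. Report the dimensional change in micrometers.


dL = L * alpha * dT
= 287.8 * 5.4000e-06 * 11
= 0.0170953 mm
dL_um = 0.0170953 * 1000 = 17.0953 um

17.0953


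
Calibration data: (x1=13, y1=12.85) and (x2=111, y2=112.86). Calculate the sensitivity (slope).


slope = (y2 - y1) / (x2 - x1)
= (112.86 - 12.85) / (111 - 13)
= 100.0100 / 98
= 1.0205

1.0205


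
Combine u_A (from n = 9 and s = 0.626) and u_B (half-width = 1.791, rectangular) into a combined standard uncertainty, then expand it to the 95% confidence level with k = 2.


u_A = s / sqrt(n) = 0.626 / sqrt(9) = 0.20866667
u_B = half_width / sqrt(3) = 1.791 / sqrt(3) = 1.0340343
uc = sqrt(u_A^2 + u_B^2) = sqrt(0.20866667^2 + 1.0340343^2) = 1.0548785
U = k * uc = 2 * 1.0548785
U = 2.1098

2.1098


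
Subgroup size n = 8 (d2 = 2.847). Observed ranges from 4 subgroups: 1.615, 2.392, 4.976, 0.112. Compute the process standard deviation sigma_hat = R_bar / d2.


R_bar = (1.615 + 2.392 + 4.976 + 0.112) / 4
R_bar = 9.095 / 4 = 2.27375
sigma_hat = R_bar / d2 = 2.27375 / 2.847 = 0.7986

0.7986


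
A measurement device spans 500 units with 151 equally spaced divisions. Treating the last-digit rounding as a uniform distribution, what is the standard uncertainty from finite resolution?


resolution = range / divisions
resolution = 500 / 151 = 3.3112583
u_res = resolution / (2*sqrt(3))
u_res = 3.3112583 / 3.4641016
u_res = 0.9559

0.9559


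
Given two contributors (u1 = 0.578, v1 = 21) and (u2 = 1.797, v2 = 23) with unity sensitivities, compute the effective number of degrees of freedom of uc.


uc = sqrt(u1^2 + u2^2) = sqrt(0.578^2 + 1.797^2) = 1.8876687
v_eff = uc^4 / (u1^4/v1 + u2^4/v2)
= 1.8876687^4 / (0.578^4/21 + 1.797^4/23)
= 12.697058 / 0.45869707
v_eff = 27.6807

27.6807


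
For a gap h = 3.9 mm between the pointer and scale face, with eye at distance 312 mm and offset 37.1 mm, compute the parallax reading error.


error = h * offset / d
= 3.9 * 37.1 / 312
= 0.4637

0.4637


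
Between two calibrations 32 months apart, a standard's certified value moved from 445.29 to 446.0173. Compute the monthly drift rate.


rate = (v2 - v1) / months
= (446.0173 - 445.29) / 32
= 0.7273 / 32
= 0.0227

0.0227


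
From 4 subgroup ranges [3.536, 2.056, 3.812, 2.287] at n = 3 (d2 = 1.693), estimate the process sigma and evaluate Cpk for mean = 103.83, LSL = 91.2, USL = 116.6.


R_bar = (3.536 + 2.056 + 3.812 + 2.287) / 4 = 2.92275
sigma = R_bar / d2 = 2.92275 / 1.693 = 1.7263733
Cp = (USL - LSL)/(6*sigma) = (116.6 - 91.2)/(6*1.7263733) = 2.4522
Cpu = (116.6 - 103.83)/(3*1.7263733) = 2.4657
Cpl = (103.83 - 91.2)/(3*1.7263733) = 2.4386
Cpk = min(Cpu, Cpl) = 2.4386

2.4386


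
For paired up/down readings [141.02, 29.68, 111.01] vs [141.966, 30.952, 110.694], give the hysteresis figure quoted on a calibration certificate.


|141.02 - 141.966| = 0.9460
|29.68 - 30.952| = 1.2720
|111.01 - 110.694| = 0.3160
hysteresis = max(diffs) = 1.2720

1.2720


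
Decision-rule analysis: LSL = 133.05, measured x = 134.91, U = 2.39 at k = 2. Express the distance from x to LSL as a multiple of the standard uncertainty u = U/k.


u = U / k = 2.39 / 2 = 1.195
margin = |LSL - x| = |133.05 - 134.91| = 1.86
z = margin / u = 1.86 / 1.195
z = 1.5565

1.5565


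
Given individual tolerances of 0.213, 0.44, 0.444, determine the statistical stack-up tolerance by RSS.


RSS = sqrt(0.213^2 + 0.44^2 + 0.444^2)
= sqrt(0.436105)
= 0.6604

0.6604


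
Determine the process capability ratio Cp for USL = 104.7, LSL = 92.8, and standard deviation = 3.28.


Cp = (USL - LSL) / (6 * sigma)
= (104.7 - 92.8) / (6 * 3.28)
= 11.9000 / 19.6800
= 0.6047

0.6047


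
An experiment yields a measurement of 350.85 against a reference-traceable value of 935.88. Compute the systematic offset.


Systematic error = measured - true
= 350.85 - 935.88
= -585.0300

-585.0300


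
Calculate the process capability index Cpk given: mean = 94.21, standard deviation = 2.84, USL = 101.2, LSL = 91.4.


Cpu = (USL - mean) / (3*sigma) = (101.2 - 94.21) / (3*2.84) = 0.8204
Cpl = (mean - LSL) / (3*sigma) = (94.21 - 91.4) / (3*2.84) = 0.3298
Cpk = min(Cpu, Cpl) = 0.3298

0.3298


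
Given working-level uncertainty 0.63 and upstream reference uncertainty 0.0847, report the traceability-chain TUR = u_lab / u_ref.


TUR = u_lab / u_ref
= 0.63 / 0.0847
= 7.4380

7.4380


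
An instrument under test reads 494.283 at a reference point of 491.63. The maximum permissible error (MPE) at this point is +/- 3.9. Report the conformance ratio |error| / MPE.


e = indication - reference = 494.283 - 491.63 = 2.6530
|e| = 2.6530
ratio = |e| / MPE = 2.6530 / 3.9
ratio = 0.6803

0.6803


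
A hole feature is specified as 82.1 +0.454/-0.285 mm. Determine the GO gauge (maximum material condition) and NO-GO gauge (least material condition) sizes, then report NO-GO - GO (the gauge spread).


GO = nominal - lower_tol (smallest hole = maximum material condition)
GO = 82.1 - 0.285 = 81.815
NO-GO = nominal + upper_tol (largest hole = least material condition)
NO-GO = 82.1 + 0.454 = 82.554
spread = NO-GO - GO = 82.554 - 81.815 = 0.7390

0.7390


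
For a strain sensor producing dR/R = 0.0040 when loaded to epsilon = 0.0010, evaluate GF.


GF = (dR/R) / epsilon
= 0.0040 / 0.0010
= 4.0000

4.0000


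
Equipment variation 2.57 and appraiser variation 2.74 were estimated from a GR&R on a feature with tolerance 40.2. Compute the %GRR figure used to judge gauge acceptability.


GRR = sqrt(EV^2 + AV^2) = sqrt(2.57^2 + 2.74^2) = 3.7566608
%GRR = GRR / tol * 100 = 3.7566608 / 40.2 * 100
%GRR = 9.3449

9.3449


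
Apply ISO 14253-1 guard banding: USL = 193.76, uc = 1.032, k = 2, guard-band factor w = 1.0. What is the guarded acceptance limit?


U = k * uc = 2 * 1.032 = 2.064
guard band g = w * U = 1.0 * 2.064 = 2.064
AL = USL - g = 193.76 - 2.064
AL = 191.6960

191.6960


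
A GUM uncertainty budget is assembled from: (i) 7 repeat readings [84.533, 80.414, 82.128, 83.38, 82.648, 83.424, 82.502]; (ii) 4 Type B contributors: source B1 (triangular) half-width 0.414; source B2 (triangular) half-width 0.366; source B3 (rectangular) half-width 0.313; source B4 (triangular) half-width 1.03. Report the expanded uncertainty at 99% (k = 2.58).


mean = (84.533 + 80.414 + 82.128 + 83.38 + 82.648 + 83.424 + 82.502) / 7 = 82.71842857
s = sqrt(sum((x - mean)^2)/(n-1)) = 1.2870493
u_A = s / sqrt(n) = 1.2870493 / sqrt(7) = 0.48645891
u_B1 = 0.414 / sqrt(6) = 0.16901479
u_B2 = 0.366 / sqrt(6) = 0.14941887
u_B3 = 0.313 / sqrt(3) = 0.18071063
u_B4 = 1.03 / sqrt(6) = 0.42049574
uc = sqrt(0.48645891^2 + 0.16901479^2 + 0.14941887^2 + 0.18071063^2 + 0.42049574^2) = 0.70498742
U = k * uc = 2.58 * 0.70498742
U = 1.8189

1.8189


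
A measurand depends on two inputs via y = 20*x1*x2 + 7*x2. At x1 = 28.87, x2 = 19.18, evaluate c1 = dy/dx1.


y = 20*x1*x2 + 7*x2
dy/dx1 = 20*x2
Evaluate at x2 = 19.18: c1 = 20 * 19.18
c1 = 383.6000

383.6000


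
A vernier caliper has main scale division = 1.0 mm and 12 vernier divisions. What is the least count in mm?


LC = MSD / n_div
= 1.0 / 12
= 0.0833

0.0833


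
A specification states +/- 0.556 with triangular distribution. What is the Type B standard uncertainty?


u_B = half_width / sqrt(6)
u_B = 0.556 / 2.4494897
u_B = 0.2270

0.2270


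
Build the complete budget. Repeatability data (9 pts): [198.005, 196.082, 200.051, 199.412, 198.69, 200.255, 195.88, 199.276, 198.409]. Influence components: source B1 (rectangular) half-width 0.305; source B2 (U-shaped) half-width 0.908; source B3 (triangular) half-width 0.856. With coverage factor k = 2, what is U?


mean = (198.005 + 196.082 + 200.051 + 199.412 + 198.69 + 200.255 + 195.88 + 199.276 + 198.409) / 9 = 198.4511111
s = sqrt(sum((x - mean)^2)/(n-1)) = 1.5771242
u_A = s / sqrt(n) = 1.5771242 / sqrt(9) = 0.52570807
u_B1 = 0.305 / sqrt(3) = 0.17609183
u_B2 = 0.908 / sqrt(2) = 0.64205296
u_B3 = 0.856 / sqrt(6) = 0.34946054
uc = sqrt(0.52570807^2 + 0.17609183^2 + 0.64205296^2 + 0.34946054^2) = 0.91745952
U = k * uc = 2 * 0.91745952
U = 1.8349

1.8349


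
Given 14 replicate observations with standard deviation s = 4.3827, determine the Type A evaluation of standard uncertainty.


u_A = s / sqrt(n)
u_A = 4.3827 / sqrt(14)
u_A = 4.3827 / 3.7416574
u_A = 1.1713

1.1713


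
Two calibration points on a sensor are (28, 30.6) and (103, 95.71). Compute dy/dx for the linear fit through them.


slope = (y2 - y1) / (x2 - x1)
= (95.71 - 30.6) / (103 - 28)
= 65.1100 / 75
= 0.8681

0.8681


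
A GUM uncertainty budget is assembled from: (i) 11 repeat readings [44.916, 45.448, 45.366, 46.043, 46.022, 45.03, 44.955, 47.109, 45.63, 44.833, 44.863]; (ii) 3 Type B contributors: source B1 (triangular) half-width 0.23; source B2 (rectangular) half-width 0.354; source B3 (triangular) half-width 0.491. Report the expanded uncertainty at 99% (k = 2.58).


mean = (44.916 + 45.448 + 45.366 + 46.043 + 46.022 + 45.03 + 44.955 + 47.109 + 45.63 + 44.833 + 44.863) / 11 = 45.47409091
s = sqrt(sum((x - mean)^2)/(n-1)) = 0.69971629
u_A = s / sqrt(n) = 0.69971629 / sqrt(11) = 0.2109724
u_B1 = 0.23 / sqrt(6) = 0.093897107
u_B2 = 0.354 / sqrt(3) = 0.204382
u_B3 = 0.491 / sqrt(6) = 0.20044991
uc = sqrt(0.2109724^2 + 0.093897107^2 + 0.204382^2 + 0.20044991^2) = 0.36780183
U = k * uc = 2.58 * 0.36780183
U = 0.9489

0.9489


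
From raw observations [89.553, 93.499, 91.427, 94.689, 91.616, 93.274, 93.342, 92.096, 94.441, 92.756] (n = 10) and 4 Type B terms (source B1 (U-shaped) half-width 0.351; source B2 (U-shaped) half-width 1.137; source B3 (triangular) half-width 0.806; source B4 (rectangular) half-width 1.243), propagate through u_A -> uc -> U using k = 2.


mean = (89.553 + 93.499 + 91.427 + 94.689 + 91.616 + 93.274 + 93.342 + 92.096 + 94.441 + 92.756) / 10 = 92.6693
s = sqrt(sum((x - mean)^2)/(n-1)) = 1.5429036
u_A = s / sqrt(n) = 1.5429036 / sqrt(10) = 0.48790896
u_B1 = 0.351 / sqrt(2) = 0.24819448
u_B2 = 1.137 / sqrt(2) = 0.80398041
u_B3 = 0.806 / sqrt(6) = 0.32904812
u_B4 = 1.243 / sqrt(3) = 0.71764638
uc = sqrt(0.48790896^2 + 0.24819448^2 + 0.80398041^2 + 0.32904812^2 + 0.71764638^2) = 1.2527287
U = k * uc = 2 * 1.2527287
U = 2.5055

2.5055


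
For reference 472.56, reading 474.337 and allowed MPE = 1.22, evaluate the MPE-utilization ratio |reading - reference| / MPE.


e = indication - reference = 474.337 - 472.56 = 1.7770
|e| = 1.7770
ratio = |e| / MPE = 1.7770 / 1.22
ratio = 1.4566

1.4566


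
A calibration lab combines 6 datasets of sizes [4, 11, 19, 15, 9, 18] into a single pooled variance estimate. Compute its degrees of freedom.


nu = sum_i (n_i - 1)
nu = ((4 - 1) + (11 - 1) + (19 - 1) + (15 - 1) + (9 - 1) + (18 - 1))
nu = 3 + 10 + 18 + 14 + 8 + 17
nu = 70

70


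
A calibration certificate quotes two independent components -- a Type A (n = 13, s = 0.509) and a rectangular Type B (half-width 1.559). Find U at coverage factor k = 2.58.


u_A = s / sqrt(n) = 0.509 / sqrt(13) = 0.1411712
u_B = half_width / sqrt(3) = 1.559 / sqrt(3) = 0.90008907
uc = sqrt(u_A^2 + u_B^2) = sqrt(0.1411712^2 + 0.90008907^2) = 0.91109255
U = k * uc = 2.58 * 0.91109255
U = 2.3506

2.3506


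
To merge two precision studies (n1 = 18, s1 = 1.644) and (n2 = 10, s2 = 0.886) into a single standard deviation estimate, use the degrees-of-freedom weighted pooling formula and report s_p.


s_p = sqrt(((n1-1)*s1^2 + (n2-1)*s2^2) / (n1+n2-2))
numerator = (18-1)*1.644^2 + (10-1)*0.886^2 = 45.946512 + 7.064964 = 53.011476
denominator = 18 + 10 - 2 = 26
s_p^2 = 53.011476 / 26 = 2.0389029
s_p = sqrt(2.0389029) = 1.4279

1.4279


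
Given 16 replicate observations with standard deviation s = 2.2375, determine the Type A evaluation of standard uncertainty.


u_A = s / sqrt(n)
u_A = 2.2375 / sqrt(16)
u_A = 2.2375 / 4
u_A = 0.5594

0.5594


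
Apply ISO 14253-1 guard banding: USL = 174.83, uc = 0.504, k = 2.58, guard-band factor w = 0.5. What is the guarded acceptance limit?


U = k * uc = 2.58 * 0.504 = 1.30032
guard band g = w * U = 0.5 * 1.30032 = 0.65016
AL = USL - g = 174.83 - 0.65016
AL = 174.1798

174.1798


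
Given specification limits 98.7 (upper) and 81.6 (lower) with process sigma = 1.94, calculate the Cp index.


Cp = (USL - LSL) / (6 * sigma)
= (98.7 - 81.6) / (6 * 1.94)
= 17.1000 / 11.6400
= 1.4691

1.4691


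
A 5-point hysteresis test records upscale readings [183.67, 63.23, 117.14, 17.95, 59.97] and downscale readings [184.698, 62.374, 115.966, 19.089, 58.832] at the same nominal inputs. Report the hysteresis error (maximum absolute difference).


|183.67 - 184.698| = 1.0280
|63.23 - 62.374| = 0.8560
|117.14 - 115.966| = 1.1740
|17.95 - 19.089| = 1.1390
|59.97 - 58.832| = 1.1380
hysteresis = max(diffs) = 1.1740

1.1740


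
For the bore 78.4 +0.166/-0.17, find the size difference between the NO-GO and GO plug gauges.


GO = nominal - lower_tol (smallest hole = maximum material condition)
GO = 78.4 - 0.17 = 78.23
NO-GO = nominal + upper_tol (largest hole = least material condition)
NO-GO = 78.4 + 0.166 = 78.566
spread = NO-GO - GO = 78.566 - 78.23 = 0.3360

0.3360


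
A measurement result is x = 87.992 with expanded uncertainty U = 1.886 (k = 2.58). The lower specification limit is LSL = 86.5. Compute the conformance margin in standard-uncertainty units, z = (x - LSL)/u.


u = U / k = 1.886 / 2.58 = 0.73100775
margin = |LSL - x| = |86.5 - 87.992| = 1.492
z = margin / u = 1.492 / 0.73100775
z = 2.0410

2.0410


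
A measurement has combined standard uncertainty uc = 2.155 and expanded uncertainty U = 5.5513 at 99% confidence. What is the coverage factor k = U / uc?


k = U / uc
k = 5.5513 / 2.155
k = 2.576

2.576


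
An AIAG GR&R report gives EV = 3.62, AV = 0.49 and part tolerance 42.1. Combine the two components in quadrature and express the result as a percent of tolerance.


GRR = sqrt(EV^2 + AV^2) = sqrt(3.62^2 + 0.49^2) = 3.6530125
%GRR = GRR / tol * 100 = 3.6530125 / 42.1 * 100
%GRR = 8.6770

8.6770


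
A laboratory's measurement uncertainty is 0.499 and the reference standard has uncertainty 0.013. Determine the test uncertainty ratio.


TUR = u_lab / u_ref
= 0.499 / 0.013
= 38.3846

38.3846


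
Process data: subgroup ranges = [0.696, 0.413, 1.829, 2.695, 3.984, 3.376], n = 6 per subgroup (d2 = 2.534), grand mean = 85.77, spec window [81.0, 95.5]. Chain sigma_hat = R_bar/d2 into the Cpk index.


R_bar = (0.696 + 0.413 + 1.829 + 2.695 + 3.984 + 3.376) / 6 = 2.1655
sigma = R_bar / d2 = 2.1655 / 2.534 = 0.85457774
Cp = (USL - LSL)/(6*sigma) = (95.5 - 81.0)/(6*0.85457774) = 2.8279
Cpu = (95.5 - 85.77)/(3*0.85457774) = 3.7952
Cpl = (85.77 - 81.0)/(3*0.85457774) = 1.8606
Cpk = min(Cpu, Cpl) = 1.8606

1.8606


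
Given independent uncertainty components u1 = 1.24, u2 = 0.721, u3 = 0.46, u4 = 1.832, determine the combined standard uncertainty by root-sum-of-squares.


uc = sqrt(1.24^2 + 0.721^2 + 0.46^2 + 1.832^2)
uc = sqrt(5.625265)
uc = 2.3718

2.3718


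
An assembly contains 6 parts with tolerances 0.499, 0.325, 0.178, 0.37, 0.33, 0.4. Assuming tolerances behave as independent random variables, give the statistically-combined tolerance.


RSS = sqrt(0.499^2 + 0.325^2 + 0.178^2 + 0.37^2 + 0.33^2 + 0.4^2)
= sqrt(0.79211)
= 0.8900

0.8900


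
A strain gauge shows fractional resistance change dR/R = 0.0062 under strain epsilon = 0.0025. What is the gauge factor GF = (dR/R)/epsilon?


GF = (dR/R) / epsilon
= 0.0062 / 0.0025
= 2.4800

2.4800


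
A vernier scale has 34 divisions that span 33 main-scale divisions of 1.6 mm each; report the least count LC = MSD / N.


LC = MSD / n_div
= 1.6 / 34
= 0.0471

0.0471


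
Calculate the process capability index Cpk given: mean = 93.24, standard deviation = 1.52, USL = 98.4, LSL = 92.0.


Cpu = (USL - mean) / (3*sigma) = (98.4 - 93.24) / (3*1.52) = 1.1316
Cpl = (mean - LSL) / (3*sigma) = (93.24 - 92.0) / (3*1.52) = 0.2719
Cpk = min(Cpu, Cpl) = 0.2719

0.2719


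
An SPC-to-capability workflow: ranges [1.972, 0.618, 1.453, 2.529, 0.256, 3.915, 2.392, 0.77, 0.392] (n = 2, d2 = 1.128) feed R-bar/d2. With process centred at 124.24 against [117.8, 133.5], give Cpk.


R_bar = (1.972 + 0.618 + 1.453 + 2.529 + 0.256 + 3.915 + 2.392 + 0.77 + 0.392) / 9 = 1.5885556
sigma = R_bar / d2 = 1.5885556 / 1.128 = 1.408294
Cp = (USL - LSL)/(6*sigma) = (133.5 - 117.8)/(6*1.408294) = 1.8580
Cpu = (133.5 - 124.24)/(3*1.408294) = 2.1918
Cpl = (124.24 - 117.8)/(3*1.408294) = 1.5243
Cpk = min(Cpu, Cpl) = 1.5243

1.5243


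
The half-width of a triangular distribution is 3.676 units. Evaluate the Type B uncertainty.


u_B = half_width / sqrt(6)
u_B = 3.676 / 2.4494897
u_B = 1.5007

1.5007


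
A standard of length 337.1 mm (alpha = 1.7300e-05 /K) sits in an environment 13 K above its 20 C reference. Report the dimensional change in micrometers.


dL = L * alpha * dT
= 337.1 * 1.7300e-05 * 13
= 0.0758138 mm
dL_um = 0.0758138 * 1000 = 75.8138 um

75.8138


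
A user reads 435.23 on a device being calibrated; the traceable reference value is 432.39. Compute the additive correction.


Correction = standard - reading
= 432.39 - 435.23
= -2.8400

-2.8400


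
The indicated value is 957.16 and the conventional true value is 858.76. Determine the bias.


Systematic error = measured - true
= 957.16 - 858.76
= 98.4000

98.4000


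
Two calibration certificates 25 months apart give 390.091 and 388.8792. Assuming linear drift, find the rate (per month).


rate = (v2 - v1) / months
= (388.8792 - 390.091) / 25
= -1.2118 / 25
= -0.0485

-0.0485


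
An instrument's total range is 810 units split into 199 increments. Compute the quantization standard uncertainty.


resolution = range / divisions
resolution = 810 / 199 = 4.0703518
u_res = resolution / (2*sqrt(3))
u_res = 4.0703518 / 3.4641016
u_res = 1.1750

1.1750


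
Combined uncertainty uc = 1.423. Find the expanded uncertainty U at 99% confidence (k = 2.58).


U = k * uc
U = 2.58 * 1.423
U = 3.6713

3.6713


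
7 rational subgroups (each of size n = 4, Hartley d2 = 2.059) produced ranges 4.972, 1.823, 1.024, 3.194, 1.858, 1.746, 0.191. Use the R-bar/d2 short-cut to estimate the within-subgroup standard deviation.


R_bar = (4.972 + 1.823 + 1.024 + 3.194 + 1.858 + 1.746 + 0.191) / 7
R_bar = 14.808 / 7 = 2.1154286
sigma_hat = R_bar / d2 = 2.1154286 / 2.059 = 1.0274

1.0274


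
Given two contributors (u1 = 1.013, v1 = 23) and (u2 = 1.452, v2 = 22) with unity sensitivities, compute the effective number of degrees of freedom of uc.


uc = sqrt(u1^2 + u2^2) = sqrt(1.013^2 + 1.452^2) = 1.7704443
v_eff = uc^4 / (u1^4/v1 + u2^4/v2)
= 1.7704443^4 / (1.013^4/23 + 1.452^4/22)
= 9.8249211 / 0.24782659
v_eff = 39.6443

39.6443


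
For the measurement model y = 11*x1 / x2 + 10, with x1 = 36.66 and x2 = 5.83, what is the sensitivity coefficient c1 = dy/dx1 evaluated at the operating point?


y = 11*x1 / x2 + 10
dy/dx1 = 11/x2
Evaluate at x2 = 5.83: c1 = 11 / 5.83
c1 = 1.8868

1.8868


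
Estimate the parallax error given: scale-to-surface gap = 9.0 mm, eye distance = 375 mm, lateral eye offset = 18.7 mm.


error = h * offset / d
= 9.0 * 18.7 / 375
= 0.4488

0.4488


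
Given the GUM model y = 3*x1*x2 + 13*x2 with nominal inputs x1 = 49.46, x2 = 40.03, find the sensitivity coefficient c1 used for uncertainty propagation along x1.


y = 3*x1*x2 + 13*x2
dy/dx1 = 3*x2
Evaluate at x2 = 40.03: c1 = 3 * 40.03
c1 = 120.0900

120.0900


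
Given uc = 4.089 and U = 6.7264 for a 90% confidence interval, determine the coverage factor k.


k = U / uc
k = 6.7264 / 4.089
k = 1.645

1.645


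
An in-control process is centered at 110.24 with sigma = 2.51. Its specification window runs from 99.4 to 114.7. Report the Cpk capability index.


Cpu = (USL - mean) / (3*sigma) = (114.7 - 110.24) / (3*2.51) = 0.5923
Cpl = (mean - LSL) / (3*sigma) = (110.24 - 99.4) / (3*2.51) = 1.4396
Cpk = min(Cpu, Cpl) = 0.5923

0.5923


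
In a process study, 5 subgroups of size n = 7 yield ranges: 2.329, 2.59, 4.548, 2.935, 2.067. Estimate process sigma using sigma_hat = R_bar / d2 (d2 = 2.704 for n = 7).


R_bar = (2.329 + 2.59 + 4.548 + 2.935 + 2.067) / 5
R_bar = 14.469 / 5 = 2.8938
sigma_hat = R_bar / d2 = 2.8938 / 2.704 = 1.0702

1.0702


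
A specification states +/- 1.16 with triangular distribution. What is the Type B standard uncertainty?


u_B = half_width / sqrt(6)
u_B = 1.16 / 2.4494897
u_B = 0.4736

0.4736


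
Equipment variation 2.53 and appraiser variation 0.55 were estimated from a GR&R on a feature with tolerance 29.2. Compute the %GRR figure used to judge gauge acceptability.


GRR = sqrt(EV^2 + AV^2) = sqrt(2.53^2 + 0.55^2) = 2.5890925
%GRR = GRR / tol * 100 = 2.5890925 / 29.2 * 100
%GRR = 8.8668

8.8668


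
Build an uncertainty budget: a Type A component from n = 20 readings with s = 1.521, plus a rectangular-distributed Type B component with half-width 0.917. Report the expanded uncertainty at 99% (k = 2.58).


u_A = s / sqrt(n) = 1.521 / sqrt(20) = 0.34010594
u_B = half_width / sqrt(3) = 0.917 / sqrt(3) = 0.5294302
uc = sqrt(u_A^2 + u_B^2) = sqrt(0.34010594^2 + 0.5294302^2) = 0.62926019
U = k * uc = 2.58 * 0.62926019
U = 1.6235

1.6235


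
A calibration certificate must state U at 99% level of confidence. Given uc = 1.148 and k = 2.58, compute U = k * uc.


U = k * uc
U = 2.58 * 1.148
U = 2.9618

2.9618


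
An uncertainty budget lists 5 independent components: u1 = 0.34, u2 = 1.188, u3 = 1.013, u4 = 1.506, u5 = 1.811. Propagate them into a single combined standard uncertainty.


uc = sqrt(0.34^2 + 1.188^2 + 1.013^2 + 1.506^2 + 1.811^2)
uc = sqrt(8.10087)
uc = 2.8462

2.8462


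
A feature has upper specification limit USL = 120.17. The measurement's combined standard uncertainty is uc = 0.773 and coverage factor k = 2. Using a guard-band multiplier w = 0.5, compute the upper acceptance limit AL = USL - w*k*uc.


U = k * uc = 2 * 0.773 = 1.546
guard band g = w * U = 0.5 * 1.546 = 0.773
AL = USL - g = 120.17 - 0.773
AL = 119.3970

119.3970


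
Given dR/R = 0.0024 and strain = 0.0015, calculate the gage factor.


GF = (dR/R) / epsilon
= 0.0024 / 0.0015
= 1.6000

1.6000


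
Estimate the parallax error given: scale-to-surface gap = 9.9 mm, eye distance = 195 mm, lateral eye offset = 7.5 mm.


error = h * offset / d
= 9.9 * 7.5 / 195
= 0.3808

0.3808


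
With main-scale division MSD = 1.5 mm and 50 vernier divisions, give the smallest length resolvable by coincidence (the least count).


LC = MSD / n_div
= 1.5 / 50
= 0.0300

0.0300


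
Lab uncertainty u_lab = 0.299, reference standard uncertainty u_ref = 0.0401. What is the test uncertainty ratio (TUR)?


TUR = u_lab / u_ref
= 0.299 / 0.0401
= 7.4564

7.4564


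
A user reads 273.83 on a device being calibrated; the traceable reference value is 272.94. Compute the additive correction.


Correction = standard - reading
= 272.94 - 273.83
= -0.8900

-0.8900


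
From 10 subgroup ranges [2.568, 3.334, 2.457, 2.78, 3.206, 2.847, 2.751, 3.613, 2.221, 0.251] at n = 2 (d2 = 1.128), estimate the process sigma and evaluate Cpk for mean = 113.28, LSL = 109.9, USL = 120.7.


R_bar = (2.568 + 3.334 + 2.457 + 2.78 + 3.206 + 2.847 + 2.751 + 3.613 + 2.221 + 0.251) / 10 = 2.6028
sigma = R_bar / d2 = 2.6028 / 1.128 = 2.3074468
Cp = (USL - LSL)/(6*sigma) = (120.7 - 109.9)/(6*2.3074468) = 0.7801
Cpu = (120.7 - 113.28)/(3*2.3074468) = 1.0719
Cpl = (113.28 - 109.9)/(3*2.3074468) = 0.4883
Cpk = min(Cpu, Cpl) = 0.4883

0.4883


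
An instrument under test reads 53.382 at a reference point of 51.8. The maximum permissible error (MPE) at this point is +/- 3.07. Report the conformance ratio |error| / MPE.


e = indication - reference = 53.382 - 51.8 = 1.5820
|e| = 1.5820
ratio = |e| / MPE = 1.5820 / 3.07
ratio = 0.5153

0.5153


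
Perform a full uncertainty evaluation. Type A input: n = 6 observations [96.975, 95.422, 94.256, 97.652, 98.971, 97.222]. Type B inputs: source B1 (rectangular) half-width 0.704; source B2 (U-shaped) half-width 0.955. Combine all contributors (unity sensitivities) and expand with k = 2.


mean = (96.975 + 95.422 + 94.256 + 97.652 + 98.971 + 97.222) / 6 = 96.74966667
s = sqrt(sum((x - mean)^2)/(n-1)) = 1.6735276
u_A = s / sqrt(n) = 1.6735276 / sqrt(6) = 0.68321478
u_B1 = 0.704 / sqrt(3) = 0.40645459
u_B2 = 0.955 / sqrt(2) = 0.67528698
uc = sqrt(0.68321478^2 + 0.40645459^2 + 0.67528698^2) = 1.0430725
U = k * uc = 2 * 1.0430725
U = 2.0861

2.0861


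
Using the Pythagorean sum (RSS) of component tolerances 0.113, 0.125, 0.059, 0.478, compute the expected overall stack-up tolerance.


RSS = sqrt(0.113^2 + 0.125^2 + 0.059^2 + 0.478^2)
= sqrt(0.260359)
= 0.5103

0.5103


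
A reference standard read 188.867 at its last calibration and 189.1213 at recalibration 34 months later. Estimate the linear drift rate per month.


rate = (v2 - v1) / months
= (189.1213 - 188.867) / 34
= 0.2543 / 34
= 0.0075

0.0075


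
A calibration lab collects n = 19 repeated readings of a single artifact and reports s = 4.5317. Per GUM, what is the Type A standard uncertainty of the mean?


u_A = s / sqrt(n)
u_A = 4.5317 / sqrt(19)
u_A = 4.5317 / 4.3588989
u_A = 1.0396

1.0396


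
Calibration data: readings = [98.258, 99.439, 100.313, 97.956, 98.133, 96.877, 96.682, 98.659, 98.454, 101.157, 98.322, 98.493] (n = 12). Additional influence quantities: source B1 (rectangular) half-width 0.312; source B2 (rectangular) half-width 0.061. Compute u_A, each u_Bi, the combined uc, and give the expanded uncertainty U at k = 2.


mean = (98.258 + 99.439 + 100.313 + 97.956 + 98.133 + 96.877 + 96.682 + 98.659 + 98.454 + 101.157 + 98.322 + 98.493) / 12 = 98.56191667
s = sqrt(sum((x - mean)^2)/(n-1)) = 1.2674207
u_A = s / sqrt(n) = 1.2674207 / sqrt(12) = 0.36587284
u_B1 = 0.312 / sqrt(3) = 0.18013328
u_B2 = 0.061 / sqrt(3) = 0.035218366
uc = sqrt(0.36587284^2 + 0.18013328^2 + 0.035218366^2) = 0.40933027
U = k * uc = 2 * 0.40933027
U = 0.8187

0.8187


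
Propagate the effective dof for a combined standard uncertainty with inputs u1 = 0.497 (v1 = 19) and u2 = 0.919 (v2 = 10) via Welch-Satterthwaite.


uc = sqrt(u1^2 + u2^2) = sqrt(0.497^2 + 0.919^2) = 1.0447823
v_eff = uc^4 / (u1^4/v1 + u2^4/v2)
= 1.0447823^4 / (0.497^4/19 + 0.919^4/10)
= 1.1915252 / 0.074539562
v_eff = 15.9851

15.9851


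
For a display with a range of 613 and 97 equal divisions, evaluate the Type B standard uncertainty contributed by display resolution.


resolution = range / divisions
resolution = 613 / 97 = 6.3195876
u_res = resolution / (2*sqrt(3))
u_res = 6.3195876 / 3.4641016
u_res = 1.8243

1.8243


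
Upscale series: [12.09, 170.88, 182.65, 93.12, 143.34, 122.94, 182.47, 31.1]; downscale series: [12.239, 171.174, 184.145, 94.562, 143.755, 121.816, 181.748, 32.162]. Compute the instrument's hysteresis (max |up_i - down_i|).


|12.09 - 12.239| = 0.1490
|170.88 - 171.174| = 0.2940
|182.65 - 184.145| = 1.4950
|93.12 - 94.562| = 1.4420
|143.34 - 143.755| = 0.4150
|122.94 - 121.816| = 1.1240
|182.47 - 181.748| = 0.7220
|31.1 - 32.162| = 1.0620
hysteresis = max(diffs) = 1.4950

1.4950


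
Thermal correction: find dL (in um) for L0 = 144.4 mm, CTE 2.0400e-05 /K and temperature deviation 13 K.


dL = L * alpha * dT
= 144.4 * 2.0400e-05 * 13
= 0.0382949 mm
dL_um = 0.0382949 * 1000 = 38.2949 um

38.2949


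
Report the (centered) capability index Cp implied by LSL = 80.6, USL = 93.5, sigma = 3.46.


Cp = (USL - LSL) / (6 * sigma)
= (93.5 - 80.6) / (6 * 3.46)
= 12.9000 / 20.7600
= 0.6214

0.6214


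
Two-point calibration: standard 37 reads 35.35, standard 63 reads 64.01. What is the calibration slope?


slope = (y2 - y1) / (x2 - x1)
= (64.01 - 35.35) / (63 - 37)
= 28.6600 / 26
= 1.1023

1.1023


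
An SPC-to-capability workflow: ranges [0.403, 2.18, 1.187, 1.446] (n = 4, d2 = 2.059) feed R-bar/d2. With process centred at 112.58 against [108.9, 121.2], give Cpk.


R_bar = (0.403 + 2.18 + 1.187 + 1.446) / 4 = 1.304
sigma = R_bar / d2 = 1.304 / 2.059 = 0.63331714
Cp = (USL - LSL)/(6*sigma) = (121.2 - 108.9)/(6*0.63331714) = 3.2369
Cpu = (121.2 - 112.58)/(3*0.63331714) = 4.5370
Cpl = (112.58 - 108.9)/(3*0.63331714) = 1.9369
Cpk = min(Cpu, Cpl) = 1.9369

1.9369


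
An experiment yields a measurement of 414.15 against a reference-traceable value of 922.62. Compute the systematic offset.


Systematic error = measured - true
= 414.15 - 922.62
= -508.4700

-508.4700


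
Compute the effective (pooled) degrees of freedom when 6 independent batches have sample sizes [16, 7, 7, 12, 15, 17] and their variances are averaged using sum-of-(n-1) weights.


nu = sum_i (n_i - 1)
nu = ((16 - 1) + (7 - 1) + (7 - 1) + (12 - 1) + (15 - 1) + (17 - 1))
nu = 15 + 6 + 6 + 11 + 14 + 16
nu = 68

68


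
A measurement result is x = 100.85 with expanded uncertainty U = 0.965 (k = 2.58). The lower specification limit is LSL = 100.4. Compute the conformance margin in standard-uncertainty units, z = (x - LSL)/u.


u = U / k = 0.965 / 2.58 = 0.37403101
margin = |LSL - x| = |100.4 - 100.85| = 0.45
z = margin / u = 0.45 / 0.37403101
z = 1.2031

1.2031


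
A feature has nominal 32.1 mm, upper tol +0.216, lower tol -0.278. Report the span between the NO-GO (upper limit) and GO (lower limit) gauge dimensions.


GO = nominal - lower_tol (smallest hole = maximum material condition)
GO = 32.1 - 0.278 = 31.822
NO-GO = nominal + upper_tol (largest hole = least material condition)
NO-GO = 32.1 + 0.216 = 32.316
spread = NO-GO - GO = 32.316 - 31.822 = 0.4940

0.4940


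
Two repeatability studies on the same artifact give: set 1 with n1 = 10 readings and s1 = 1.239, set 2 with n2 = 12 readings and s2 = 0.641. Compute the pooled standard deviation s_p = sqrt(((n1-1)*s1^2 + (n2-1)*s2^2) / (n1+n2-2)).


s_p = sqrt(((n1-1)*s1^2 + (n2-1)*s2^2) / (n1+n2-2))
numerator = (10-1)*1.239^2 + (12-1)*0.641^2 = 13.816089 + 4.519691 = 18.33578
denominator = 10 + 12 - 2 = 20
s_p^2 = 18.33578 / 20 = 0.916789
s_p = sqrt(0.916789) = 0.9575

0.9575


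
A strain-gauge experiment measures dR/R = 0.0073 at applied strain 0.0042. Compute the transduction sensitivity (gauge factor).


GF = (dR/R) / epsilon
= 0.0073 / 0.0042
= 1.7381

1.7381


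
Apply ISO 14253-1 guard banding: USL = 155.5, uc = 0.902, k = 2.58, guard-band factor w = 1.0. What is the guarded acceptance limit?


U = k * uc = 2.58 * 0.902 = 2.32716
guard band g = w * U = 1.0 * 2.32716 = 2.32716
AL = USL - g = 155.5 - 2.32716
AL = 153.1728

153.1728


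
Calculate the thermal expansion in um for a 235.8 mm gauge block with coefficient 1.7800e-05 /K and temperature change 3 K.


dL = L * alpha * dT
= 235.8 * 1.7800e-05 * 3
= 0.0125917 mm
dL_um = 0.0125917 * 1000 = 12.5917 um

12.5917


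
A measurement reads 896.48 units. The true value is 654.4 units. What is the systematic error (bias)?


Systematic error = measured - true
= 896.48 - 654.4
= 242.0800

242.0800


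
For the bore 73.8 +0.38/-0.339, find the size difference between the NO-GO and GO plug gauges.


GO = nominal - lower_tol (smallest hole = maximum material condition)
GO = 73.8 - 0.339 = 73.461
NO-GO = nominal + upper_tol (largest hole = least material condition)
NO-GO = 73.8 + 0.38 = 74.18
spread = NO-GO - GO = 74.18 - 73.461 = 0.7190

0.7190


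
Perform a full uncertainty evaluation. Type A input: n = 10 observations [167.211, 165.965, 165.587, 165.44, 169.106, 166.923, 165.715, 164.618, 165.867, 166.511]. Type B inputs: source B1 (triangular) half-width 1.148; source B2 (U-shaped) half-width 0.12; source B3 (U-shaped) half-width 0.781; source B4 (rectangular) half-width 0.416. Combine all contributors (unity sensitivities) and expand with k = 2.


mean = (167.211 + 165.965 + 165.587 + 165.44 + 169.106 + 166.923 + 165.715 + 164.618 + 165.867 + 166.511) / 10 = 166.2943
s = sqrt(sum((x - mean)^2)/(n-1)) = 1.2407397
u_A = s / sqrt(n) = 1.2407397 / sqrt(10) = 0.39235634
u_B1 = 1.148 / sqrt(6) = 0.46866904
u_B2 = 0.12 / sqrt(2) = 0.084852814
u_B3 = 0.781 / sqrt(2) = 0.5522504
u_B4 = 0.416 / sqrt(3) = 0.24017771
uc = sqrt(0.39235634^2 + 0.46866904^2 + 0.084852814^2 + 0.5522504^2 + 0.24017771^2) = 0.86224127
U = k * uc = 2 * 0.86224127
U = 1.7245

1.7245


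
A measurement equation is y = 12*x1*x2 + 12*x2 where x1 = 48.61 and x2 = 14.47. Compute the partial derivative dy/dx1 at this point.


y = 12*x1*x2 + 12*x2
dy/dx1 = 12*x2
Evaluate at x2 = 14.47: c1 = 12 * 14.47
c1 = 173.6400

173.6400


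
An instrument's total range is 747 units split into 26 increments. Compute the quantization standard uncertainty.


resolution = range / divisions
resolution = 747 / 26 = 28.730769
u_res = resolution / (2*sqrt(3))
u_res = 28.730769 / 3.4641016
u_res = 8.2939

8.2939
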